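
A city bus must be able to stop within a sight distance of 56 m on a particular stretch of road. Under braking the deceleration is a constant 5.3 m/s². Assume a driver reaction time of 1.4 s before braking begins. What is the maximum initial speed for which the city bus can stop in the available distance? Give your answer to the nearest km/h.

Stopping distance: v·t_r + v²/(2a) = 56 with t_r = 1.4 s and a = 5.300 m/s².
So v² + 14.840 v − 593.60 = 0.
Positive root: v = −a·t_r + √((a·t_r)² + 2a·d) = −7.420 + √(55.056 + 593.60) = 18.0487 m/s.
18.0487 m/s × 3.6 = 64.975 km/h.

Maximum speed ≈ 65 km/h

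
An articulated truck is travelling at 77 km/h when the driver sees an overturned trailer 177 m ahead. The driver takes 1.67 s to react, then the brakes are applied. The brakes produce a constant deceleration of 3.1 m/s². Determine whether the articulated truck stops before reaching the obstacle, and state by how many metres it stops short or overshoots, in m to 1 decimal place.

Yes — it stops 67.5 m short of the obstacle

77 km/h ÷ 3.6 = 21.3889 m/s.
Reaction distance = 21.3889 × 1.67 = 35.719 m.
Braking distance = v²/(2a) = 457.485 / 6.200 = 73.788 m.
Total stopping distance = 35.719 + 73.788 = 109.507 m, vs 177 m available — it stops with 177 − 109.507 = 67.493 m to spare.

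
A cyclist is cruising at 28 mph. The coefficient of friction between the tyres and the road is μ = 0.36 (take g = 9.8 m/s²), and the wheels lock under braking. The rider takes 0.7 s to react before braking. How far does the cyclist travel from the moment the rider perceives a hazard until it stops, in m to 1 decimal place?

28 mph × 0.44704 = 12.5171 m/s.
a = μg = 0.36 × 9.8 = 3.528 m/s².
Reaction distance = v·t_r = 12.5171 × 0.7 = 8.762 m.
Braking distance = v²/(2a) = 12.5171² / (2 × 3.528) = 156.678 / 7.056 = 22.205 m.
Total = 8.762 + 22.205 = 30.967 m.

Total stopping distance ≈ 31.0 m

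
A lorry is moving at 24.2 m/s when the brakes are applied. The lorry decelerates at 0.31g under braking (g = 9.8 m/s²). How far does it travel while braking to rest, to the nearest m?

a = 0.31 × 9.8 = 3.038 m/s².
Braking distance = v²/(2a) = 24.2000² / (2 × 3.038) = 585.640 / 6.076 = 96.386 m.

Braking distance ≈ 96 m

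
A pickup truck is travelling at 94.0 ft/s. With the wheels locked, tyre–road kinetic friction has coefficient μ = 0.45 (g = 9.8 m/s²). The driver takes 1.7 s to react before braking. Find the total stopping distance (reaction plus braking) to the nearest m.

Total stopping distance ≈ 142 m

94 ft/s × 0.3048 = 28.6512 m/s.
a = μg = 0.45 × 9.8 = 4.410 m/s².
Reaction distance = v·t_r = 28.6512 × 1.7 = 48.707 m.
Braking distance = v²/(2a) = 28.6512² / (2 × 4.410) = 820.891 / 8.820 = 93.072 m.
Total = 48.707 + 93.072 = 141.779 m.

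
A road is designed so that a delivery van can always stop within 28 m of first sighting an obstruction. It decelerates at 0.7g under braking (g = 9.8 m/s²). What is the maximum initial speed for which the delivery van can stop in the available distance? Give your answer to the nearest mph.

Maximum speed ≈ 44 mph

a = 0.7 × 9.8 = 6.860 m/s².
v²/(2a) = d ⇒ v = √(2 × 6.860 × 28) = √384.16 = 19.6000 m/s.
19.6000 m/s ÷ 0.44704 = 43.844 mph.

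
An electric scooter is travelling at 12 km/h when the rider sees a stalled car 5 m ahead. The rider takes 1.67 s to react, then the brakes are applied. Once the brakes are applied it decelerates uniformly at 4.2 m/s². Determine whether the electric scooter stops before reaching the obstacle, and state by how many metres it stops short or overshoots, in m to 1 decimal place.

No — it overshoots by 1.9 m

12 km/h ÷ 3.6 = 3.3333 m/s.
Reaction distance = 3.3333 × 1.67 = 5.567 m.
Braking distance = v²/(2a) = 11.111 / 8.400 = 1.323 m.
Total stopping distance = 5.567 + 1.323 = 6.890 m, vs 5 m available — it cannot stop in time and overshoots by 6.890 − 5 = 1.890 m.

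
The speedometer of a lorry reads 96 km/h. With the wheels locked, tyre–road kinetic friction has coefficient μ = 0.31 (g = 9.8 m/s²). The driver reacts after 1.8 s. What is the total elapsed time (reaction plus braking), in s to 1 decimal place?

96 km/h ÷ 3.6 = 26.6667 m/s.
a = μg = 0.31 × 9.8 = 3.038 m/s².
Braking time = v/a = 26.6667 / 3.038 = 8.778 s.
Total = 1.8 + 8.778 = 10.578 s.

Total time ≈ 10.6 s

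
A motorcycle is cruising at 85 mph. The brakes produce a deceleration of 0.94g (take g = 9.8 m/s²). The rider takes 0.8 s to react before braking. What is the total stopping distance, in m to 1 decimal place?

Total stopping distance ≈ 108.8 m

85 mph × 0.44704 = 37.9984 m/s.
a = 0.94 × 9.8 = 9.212 m/s².
Reaction distance = v·t_r = 37.9984 × 0.8 = 30.399 m.
Braking distance = v²/(2a) = 37.9984² / (2 × 9.212) = 1443.878 / 18.424 = 78.369 m.
Total = 30.399 + 78.369 = 108.768 m.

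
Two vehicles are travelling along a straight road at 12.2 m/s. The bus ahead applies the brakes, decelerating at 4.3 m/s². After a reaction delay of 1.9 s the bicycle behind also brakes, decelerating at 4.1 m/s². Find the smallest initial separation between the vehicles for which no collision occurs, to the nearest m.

Leader travels v²/(2a_L) = 148.840 / 8.600 = 17.307 m before stopping.
Follower covers v·t_r = 12.2000 × 1.9 = 23.180 m while reacting, then v²/(2a_F) = 148.840 / 8.200 = 18.151 m while braking, for a total of 23.180 + 18.151 = 41.331 m.
Since a_F ≤ a_L and the follower starts braking later, the follower is never slower than the leader, so the closest approach is when both have stopped.
Minimum gap = 41.331 − 17.307 = 24.024 m.

Minimum gap ≈ 24 m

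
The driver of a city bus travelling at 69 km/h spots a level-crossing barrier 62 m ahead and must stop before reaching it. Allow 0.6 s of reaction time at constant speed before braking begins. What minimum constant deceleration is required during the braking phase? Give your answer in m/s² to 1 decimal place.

69 km/h ÷ 3.6 = 19.1667 m/s.
Distance covered during reaction = 19.1667 × 0.6 = 11.500 m.
Distance available for braking: 62 − 11.500 = 50.500 m.
v² = 2a·d ⇒ a = v²/(2d) = 19.1667² / (2 × 50.500) = 367.362 / 101.000 = 3.6372 m/s².

Required deceleration ≈ 3.6 m/s²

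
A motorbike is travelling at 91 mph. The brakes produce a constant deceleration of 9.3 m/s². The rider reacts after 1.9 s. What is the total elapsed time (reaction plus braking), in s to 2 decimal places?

91 mph × 0.44704 = 40.6806 m/s.
Braking time = v/a = 40.6806 / 9.300 = 4.374 s.
Total = 1.9 + 4.374 = 6.274 s.

Total time ≈ 6.27 s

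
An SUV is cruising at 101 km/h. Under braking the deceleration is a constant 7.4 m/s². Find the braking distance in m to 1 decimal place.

101 km/h ÷ 3.6 = 28.0556 m/s.
Braking distance = v²/(2a) = 28.0556² / (2 × 7.400) = 787.117 / 14.800 = 53.184 m.

Braking distance ≈ 53.2 m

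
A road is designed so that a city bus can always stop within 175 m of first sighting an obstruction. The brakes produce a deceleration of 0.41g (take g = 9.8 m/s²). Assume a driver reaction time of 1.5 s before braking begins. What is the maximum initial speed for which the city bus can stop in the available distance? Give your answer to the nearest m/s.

a = 0.41 × 9.8 = 4.018 m/s².
Stopping distance: v·t_r + v²/(2a) = 175 with t_r = 1.5 s and a = 4.018 m/s².
So v² + 12.054 v − 1406.30 = 0.
Positive root: v = −a·t_r + √((a·t_r)² + 2a·d) = −6.027 + √(36.325 + 1406.30) = 31.9549 m/s.

Maximum speed ≈ 32 m/s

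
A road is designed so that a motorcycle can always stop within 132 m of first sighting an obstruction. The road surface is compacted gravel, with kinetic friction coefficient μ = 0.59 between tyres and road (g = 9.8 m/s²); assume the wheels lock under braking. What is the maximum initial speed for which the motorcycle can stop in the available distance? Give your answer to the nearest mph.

a = μg = 0.59 × 9.8 = 5.782 m/s².
v²/(2a) = d ⇒ v = √(2 × 5.782 × 132) = √1526.45 = 39.0698 m/s.
39.0698 m/s ÷ 0.44704 = 87.397 mph.

Maximum speed ≈ 87 mph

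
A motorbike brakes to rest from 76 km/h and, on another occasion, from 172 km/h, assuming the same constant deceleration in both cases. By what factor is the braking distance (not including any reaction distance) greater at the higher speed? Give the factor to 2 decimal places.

Braking distance d = v²/(2a), so with a fixed, d ∝ v².
Factor = (172/76)² = 2.2632² = 5.1221.

Factor ≈ 5.12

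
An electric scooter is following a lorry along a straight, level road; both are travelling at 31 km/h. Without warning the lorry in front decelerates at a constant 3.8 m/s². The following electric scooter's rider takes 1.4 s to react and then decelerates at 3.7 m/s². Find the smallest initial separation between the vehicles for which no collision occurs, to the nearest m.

31 km/h ÷ 3.6 = 8.6111 m/s.
Leader travels v²/(2a_L) = 74.151 / 7.600 = 9.757 m before stopping.
Follower covers v·t_r = 8.6111 × 1.4 = 12.056 m while reacting, then v²/(2a_F) = 74.151 / 7.400 = 10.020 m while braking, for a total of 12.056 + 10.020 = 22.076 m.
Since a_F ≤ a_L and the follower starts braking later, the follower is never slower than the leader, so the closest approach is when both have stopped.
Minimum gap = 22.076 − 9.757 = 12.319 m.

Minimum gap ≈ 12 m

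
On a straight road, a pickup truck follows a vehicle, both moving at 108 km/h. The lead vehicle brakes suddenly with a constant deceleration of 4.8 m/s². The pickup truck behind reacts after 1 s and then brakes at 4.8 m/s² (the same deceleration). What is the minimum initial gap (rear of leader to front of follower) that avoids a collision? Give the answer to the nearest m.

108 km/h ÷ 3.6 = 30.0000 m/s.
Leader travels v²/(2a_L) = 900.000 / 9.600 = 93.750 m before stopping.
Follower covers v·t_r = 30.0000 × 1 = 30.000 m while reacting, then v²/(2a_F) = 900.000 / 9.600 = 93.750 m while braking, for a total of 30.000 + 93.750 = 123.750 m.
Since a_F ≤ a_L and the follower starts braking later, the follower is never slower than the leader, so the closest approach is when both have stopped.
Minimum gap = 123.750 − 93.750 = 30.000 m.

Minimum gap ≈ 30 m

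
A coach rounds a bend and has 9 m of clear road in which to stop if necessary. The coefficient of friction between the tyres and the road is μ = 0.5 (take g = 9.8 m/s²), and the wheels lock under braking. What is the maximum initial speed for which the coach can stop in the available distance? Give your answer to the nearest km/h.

a = μg = 0.5 × 9.8 = 4.900 m/s².
v²/(2a) = d ⇒ v = √(2 × 4.900 × 9) = √88.20 = 9.3915 m/s.
9.3915 m/s × 3.6 = 33.809 km/h.

Maximum speed ≈ 34 km/h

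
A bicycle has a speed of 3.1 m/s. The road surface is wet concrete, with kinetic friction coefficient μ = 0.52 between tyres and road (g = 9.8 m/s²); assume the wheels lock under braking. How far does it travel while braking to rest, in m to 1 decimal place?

Braking distance ≈ 0.9 m

a = μg = 0.52 × 9.8 = 5.096 m/s².
Braking distance = v²/(2a) = 3.1000² / (2 × 5.096) = 9.610 / 10.192 = 0.943 m.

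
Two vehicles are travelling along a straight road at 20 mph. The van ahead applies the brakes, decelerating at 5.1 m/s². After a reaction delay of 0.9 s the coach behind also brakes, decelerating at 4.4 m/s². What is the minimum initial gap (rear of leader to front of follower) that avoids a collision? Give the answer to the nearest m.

20 mph × 0.44704 = 8.9408 m/s.
Leader travels v²/(2a_L) = 79.938 / 10.200 = 7.837 m before stopping.
Follower covers v·t_r = 8.9408 × 0.9 = 8.047 m while reacting, then v²/(2a_F) = 79.938 / 8.800 = 9.084 m while braking, for a total of 8.047 + 9.084 = 17.131 m.
Since a_F ≤ a_L and the follower starts braking later, the follower is never slower than the leader, so the closest approach is when both have stopped.
Minimum gap = 17.131 − 7.837 = 9.294 m.

Minimum gap ≈ 9 m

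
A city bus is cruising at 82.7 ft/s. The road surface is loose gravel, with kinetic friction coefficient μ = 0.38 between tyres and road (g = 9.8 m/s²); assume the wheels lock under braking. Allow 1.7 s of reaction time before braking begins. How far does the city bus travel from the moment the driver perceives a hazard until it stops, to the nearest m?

82.7 ft/s × 0.3048 = 25.2070 m/s.
a = μg = 0.38 × 9.8 = 3.724 m/s².
Reaction distance = v·t_r = 25.2070 × 1.7 = 42.852 m.
Braking distance = v²/(2a) = 25.2070² / (2 × 3.724) = 635.393 / 7.448 = 85.311 m.
Total = 42.852 + 85.311 = 128.163 m.

Total stopping distance ≈ 128 m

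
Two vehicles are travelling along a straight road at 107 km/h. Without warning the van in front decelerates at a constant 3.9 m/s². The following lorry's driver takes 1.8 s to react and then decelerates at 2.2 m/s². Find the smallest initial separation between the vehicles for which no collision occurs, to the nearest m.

Minimum gap ≈ 141 m

107 km/h ÷ 3.6 = 29.7222 m/s.
Leader travels v²/(2a_L) = 883.409 / 7.800 = 113.258 m before stopping.
Follower covers v·t_r = 29.7222 × 1.8 = 53.500 m while reacting, then v²/(2a_F) = 883.409 / 4.400 = 200.775 m while braking, for a total of 53.500 + 200.775 = 254.275 m.
Since a_F ≤ a_L and the follower starts braking later, the follower is never slower than the leader, so the closest approach is when both have stopped.
Minimum gap = 254.275 − 113.258 = 141.017 m.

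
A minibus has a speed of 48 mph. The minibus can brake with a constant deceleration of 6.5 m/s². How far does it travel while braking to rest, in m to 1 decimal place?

Braking distance ≈ 35.4 m

48 mph × 0.44704 = 21.4579 m/s.
Braking distance = v²/(2a) = 21.4579² / (2 × 6.500) = 460.441 / 13.000 = 35.419 m.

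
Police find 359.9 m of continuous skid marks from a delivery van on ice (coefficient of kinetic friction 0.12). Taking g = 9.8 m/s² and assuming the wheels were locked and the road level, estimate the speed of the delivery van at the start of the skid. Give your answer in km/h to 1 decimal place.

Initial speed ≈ 104.7 km/h

Deceleration a = μg = 0.12 × 9.8 = 1.176 m/s².
v = √(2a·d) = √(2 × 1.176 × 359.9) = √846.485 = 29.0944 m/s.
= 29.0944 × 3.6 = 104.740 km/h.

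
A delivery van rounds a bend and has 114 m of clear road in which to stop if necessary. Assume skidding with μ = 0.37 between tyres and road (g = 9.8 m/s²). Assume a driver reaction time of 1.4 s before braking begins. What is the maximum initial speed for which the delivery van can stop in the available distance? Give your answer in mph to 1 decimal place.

a = μg = 0.37 × 9.8 = 3.626 m/s².
Stopping distance: v·t_r + v²/(2a) = 114 with t_r = 1.4 s and a = 3.626 m/s².
So v² + 10.153 v − 826.73 = 0.
Positive root: v = −a·t_r + √((a·t_r)² + 2a·d) = −5.076 + √(25.766 + 826.73) = 24.1215 m/s.
24.1215 m/s ÷ 0.44704 = 53.958 mph.

Maximum speed ≈ 54.0 mph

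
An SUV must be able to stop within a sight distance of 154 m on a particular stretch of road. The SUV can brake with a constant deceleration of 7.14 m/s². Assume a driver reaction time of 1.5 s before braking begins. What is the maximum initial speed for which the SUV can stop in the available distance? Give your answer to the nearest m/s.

Stopping distance: v·t_r + v²/(2a) = 154 with t_r = 1.5 s and a = 7.140 m/s².
So v² + 21.420 v − 2199.12 = 0.
Positive root: v = −a·t_r + √((a·t_r)² + 2a·d) = −10.710 + √(114.704 + 2199.12) = 37.3922 m/s.

Maximum speed ≈ 37 m/s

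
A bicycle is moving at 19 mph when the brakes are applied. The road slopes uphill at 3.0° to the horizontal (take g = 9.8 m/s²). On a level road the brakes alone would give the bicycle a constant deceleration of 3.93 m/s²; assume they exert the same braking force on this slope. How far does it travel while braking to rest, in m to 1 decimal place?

19 mph × 0.44704 = 8.4938 m/s.
Gravity along the uphill slope adds to the braking deceleration: a_eff = 3.930 + 9.8·sin 3.0° = 3.930 + 0.513 = 4.443 m/s².
Braking distance = v²/(2a) = 8.4938² / (2 × 4.443) = 72.145 / 8.886 = 8.119 m.

Braking distance ≈ 8.1 m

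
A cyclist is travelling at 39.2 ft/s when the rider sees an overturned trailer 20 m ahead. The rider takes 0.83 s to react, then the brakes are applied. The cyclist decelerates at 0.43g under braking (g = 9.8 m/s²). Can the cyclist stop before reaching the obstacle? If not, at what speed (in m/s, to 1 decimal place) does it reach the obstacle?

No — it strikes the obstacle at 7.6 m/s

39.2 ft/s × 0.3048 = 11.9482 m/s.
a = 0.43 × 9.8 = 4.214 m/s².
Reaction distance = 11.9482 × 0.83 = 9.917 m.
Braking distance needed to stop: v²/(2a) = 142.759 / 8.428 = 16.939 m, so total needed = 9.917 + 16.939 = 26.856 m > 20 m — it cannot stop.
Distance remaining when braking begins: 20 − 9.917 = 10.083 m.
v² = v₀² − 2a·d = 142.759 − 2 × 4.214 × 10.083 = 57.779 m²/s².
v = √57.779 = 7.601 m/s.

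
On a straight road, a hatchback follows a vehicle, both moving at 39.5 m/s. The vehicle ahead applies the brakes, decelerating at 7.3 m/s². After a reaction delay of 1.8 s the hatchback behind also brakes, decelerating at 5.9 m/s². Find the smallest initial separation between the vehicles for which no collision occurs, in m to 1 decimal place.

Minimum gap ≈ 96.5 m

Leader travels v²/(2a_L) = 1560.250 / 14.600 = 106.866 m before stopping.
Follower covers v·t_r = 39.5000 × 1.8 = 71.100 m while reacting, then v²/(2a_F) = 1560.250 / 11.800 = 132.225 m while braking, for a total of 71.100 + 132.225 = 203.325 m.
Since a_F ≤ a_L and the follower starts braking later, the follower is never slower than the leader, so the closest approach is when both have stopped.
Minimum gap = 203.325 − 106.866 = 96.459 m.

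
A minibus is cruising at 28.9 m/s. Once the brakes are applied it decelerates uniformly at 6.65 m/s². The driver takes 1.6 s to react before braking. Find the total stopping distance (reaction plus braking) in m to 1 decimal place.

Total stopping distance ≈ 109.0 m

Reaction distance = v·t_r = 28.9000 × 1.6 = 46.240 m.
Braking distance = v²/(2a) = 28.9000² / (2 × 6.650) = 835.210 / 13.300 = 62.798 m.
Total = 46.240 + 62.798 = 109.038 m.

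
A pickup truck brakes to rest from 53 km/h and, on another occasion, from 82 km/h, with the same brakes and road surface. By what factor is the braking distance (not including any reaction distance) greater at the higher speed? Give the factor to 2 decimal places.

Factor ≈ 2.39

Braking distance d = v²/(2a), so with a fixed, d ∝ v².
Factor = (82/53)² = 1.5472² = 2.3938.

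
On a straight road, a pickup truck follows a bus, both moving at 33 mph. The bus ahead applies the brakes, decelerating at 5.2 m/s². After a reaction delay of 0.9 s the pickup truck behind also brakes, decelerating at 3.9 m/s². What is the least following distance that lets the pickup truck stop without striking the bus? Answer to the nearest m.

Minimum gap ≈ 20 m

33 mph × 0.44704 = 14.7523 m/s.
Leader travels v²/(2a_L) = 217.630 / 10.400 = 20.926 m before stopping.
Follower covers v·t_r = 14.7523 × 0.9 = 13.277 m while reacting, then v²/(2a_F) = 217.630 / 7.800 = 27.901 m while braking, for a total of 13.277 + 27.901 = 41.178 m.
Since a_F ≤ a_L and the follower starts braking later, the follower is never slower than the leader, so the closest approach is when both have stopped.
Minimum gap = 41.178 − 20.926 = 20.252 m.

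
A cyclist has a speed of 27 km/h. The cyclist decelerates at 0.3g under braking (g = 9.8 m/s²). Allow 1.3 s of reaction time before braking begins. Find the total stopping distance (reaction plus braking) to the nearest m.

27 km/h ÷ 3.6 = 7.5000 m/s.
a = 0.3 × 9.8 = 2.940 m/s².
Reaction distance = v·t_r = 7.5000 × 1.3 = 9.750 m.
Braking distance = v²/(2a) = 7.5000² / (2 × 2.940) = 56.250 / 5.880 = 9.566 m.
Total = 9.750 + 9.566 = 19.316 m.

Total stopping distance ≈ 19 m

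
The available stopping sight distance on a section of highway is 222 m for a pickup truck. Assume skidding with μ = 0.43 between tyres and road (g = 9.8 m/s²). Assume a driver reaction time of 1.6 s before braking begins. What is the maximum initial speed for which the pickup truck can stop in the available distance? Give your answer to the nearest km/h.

a = μg = 0.43 × 9.8 = 4.214 m/s².
Stopping distance: v·t_r + v²/(2a) = 222 with t_r = 1.6 s and a = 4.214 m/s².
So v² + 13.485 v − 1871.02 = 0.
Positive root: v = −a·t_r + √((a·t_r)² + 2a·d) = −6.742 + √(45.455 + 1871.02) = 37.0356 m/s.
37.0356 m/s × 3.6 = 133.328 km/h.

Maximum speed ≈ 133 km/h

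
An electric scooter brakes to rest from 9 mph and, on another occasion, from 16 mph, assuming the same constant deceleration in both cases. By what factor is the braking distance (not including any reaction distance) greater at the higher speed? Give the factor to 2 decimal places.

Braking distance d = v²/(2a), so with a fixed, d ∝ v².
Factor = (16/9)² = 1.7778² = 3.1606.

Factor ≈ 3.16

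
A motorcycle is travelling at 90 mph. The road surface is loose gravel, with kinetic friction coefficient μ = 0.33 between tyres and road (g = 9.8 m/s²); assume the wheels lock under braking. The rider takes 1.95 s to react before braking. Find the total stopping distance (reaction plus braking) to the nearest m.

90 mph × 0.44704 = 40.2336 m/s.
a = μg = 0.33 × 9.8 = 3.234 m/s².
Reaction distance = v·t_r = 40.2336 × 1.95 = 78.456 m.
Braking distance = v²/(2a) = 40.2336² / (2 × 3.234) = 1618.743 / 6.468 = 250.269 m.
Total = 78.456 + 250.269 = 328.725 m.

Total stopping distance ≈ 329 m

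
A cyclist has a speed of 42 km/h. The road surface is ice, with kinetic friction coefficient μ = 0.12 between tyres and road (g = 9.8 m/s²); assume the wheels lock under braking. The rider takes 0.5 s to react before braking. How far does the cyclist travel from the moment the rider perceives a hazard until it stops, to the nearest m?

Total stopping distance ≈ 64 m

42 km/h ÷ 3.6 = 11.6667 m/s.
a = μg = 0.12 × 9.8 = 1.176 m/s².
Reaction distance = v·t_r = 11.6667 × 0.5 = 5.833 m.
Braking distance = v²/(2a) = 11.6667² / (2 × 1.176) = 136.112 / 2.352 = 57.871 m.
Total = 5.833 + 57.871 = 63.704 m.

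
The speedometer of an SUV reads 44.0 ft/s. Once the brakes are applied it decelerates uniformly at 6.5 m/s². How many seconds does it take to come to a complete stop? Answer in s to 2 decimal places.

44 ft/s × 0.3048 = 13.4112 m/s.
Braking time = v/a = 13.4112 / 6.500 = 2.063 s.

Braking time ≈ 2.06 s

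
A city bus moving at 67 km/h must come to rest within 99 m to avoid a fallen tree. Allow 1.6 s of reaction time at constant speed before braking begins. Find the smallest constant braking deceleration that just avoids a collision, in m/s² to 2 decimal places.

67 km/h ÷ 3.6 = 18.6111 m/s.
Distance covered during reaction = 18.6111 × 1.6 = 29.778 m.
Distance available for braking: 99 − 29.778 = 69.222 m.
v² = 2a·d ⇒ a = v²/(2d) = 18.6111² / (2 × 69.222) = 346.373 / 138.444 = 2.5019 m/s².

Required deceleration ≈ 2.50 m/s²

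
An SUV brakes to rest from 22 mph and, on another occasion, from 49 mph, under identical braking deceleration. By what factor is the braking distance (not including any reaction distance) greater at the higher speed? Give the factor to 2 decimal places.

Braking distance d = v²/(2a), so with a fixed, d ∝ v².
Factor = (49/22)² = 2.2273² = 4.9609.

Factor ≈ 4.96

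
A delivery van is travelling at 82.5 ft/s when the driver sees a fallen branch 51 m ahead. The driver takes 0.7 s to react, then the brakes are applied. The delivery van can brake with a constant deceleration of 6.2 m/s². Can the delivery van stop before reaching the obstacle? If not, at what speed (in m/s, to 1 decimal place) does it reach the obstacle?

82.5 ft/s × 0.3048 = 25.1460 m/s.
Reaction distance = 25.1460 × 0.7 = 17.602 m.
Braking distance needed to stop: v²/(2a) = 632.321 / 12.400 = 50.994 m, so total needed = 17.602 + 50.994 = 68.596 m > 51 m — it cannot stop.
Distance remaining when braking begins: 51 − 17.602 = 33.398 m.
v² = v₀² − 2a·d = 632.321 − 2 × 6.200 × 33.398 = 218.186 m²/s².
v = √218.186 = 14.771 m/s.

No — it strikes the obstacle at 14.8 m/s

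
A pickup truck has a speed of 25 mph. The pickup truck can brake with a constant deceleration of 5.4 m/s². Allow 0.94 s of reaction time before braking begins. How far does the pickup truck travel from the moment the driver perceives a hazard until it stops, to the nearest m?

Total stopping distance ≈ 22 m

25 mph × 0.44704 = 11.1760 m/s.
Reaction distance = v·t_r = 11.1760 × 0.94 = 10.505 m.
Braking distance = v²/(2a) = 11.1760² / (2 × 5.400) = 124.903 / 10.800 = 11.565 m.
Total = 10.505 + 11.565 = 22.070 m.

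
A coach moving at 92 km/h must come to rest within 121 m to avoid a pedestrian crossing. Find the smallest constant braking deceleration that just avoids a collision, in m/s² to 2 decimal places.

92 km/h ÷ 3.6 = 25.5556 m/s.
v² = 2a·d ⇒ a = v²/(2d) = 25.5556² / (2 × 121.000) = 653.089 / 242.000 = 2.6987 m/s².

Required deceleration ≈ 2.70 m/s²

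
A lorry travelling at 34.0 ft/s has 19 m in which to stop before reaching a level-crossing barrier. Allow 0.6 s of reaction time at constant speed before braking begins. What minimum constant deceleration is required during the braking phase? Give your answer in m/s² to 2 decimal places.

34 ft/s × 0.3048 = 10.3632 m/s.
Distance covered during reaction = 10.3632 × 0.6 = 6.218 m.
Distance available for braking: 19 − 6.218 = 12.782 m.
v² = 2a·d ⇒ a = v²/(2d) = 10.3632² / (2 × 12.782) = 107.396 / 25.564 = 4.2011 m/s².

Required deceleration ≈ 4.20 m/s²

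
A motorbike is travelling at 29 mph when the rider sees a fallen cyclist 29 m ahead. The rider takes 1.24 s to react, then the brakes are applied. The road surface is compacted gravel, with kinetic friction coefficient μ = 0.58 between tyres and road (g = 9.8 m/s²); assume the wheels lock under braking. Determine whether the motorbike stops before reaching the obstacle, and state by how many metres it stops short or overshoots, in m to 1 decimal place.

No — it overshoots by 1.9 m

29 mph × 0.44704 = 12.9642 m/s.
a = μg = 0.58 × 9.8 = 5.684 m/s².
Reaction distance = 12.9642 × 1.24 = 16.076 m.
Braking distance = v²/(2a) = 168.070 / 11.368 = 14.784 m.
Total stopping distance = 16.076 + 14.784 = 30.860 m, vs 29 m available — it cannot stop in time and overshoots by 30.860 − 29 = 1.860 m.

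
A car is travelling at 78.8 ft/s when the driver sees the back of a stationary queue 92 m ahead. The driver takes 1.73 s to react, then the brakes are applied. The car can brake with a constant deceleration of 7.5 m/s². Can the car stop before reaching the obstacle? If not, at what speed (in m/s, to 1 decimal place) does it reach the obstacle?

78.8 ft/s × 0.3048 = 24.0182 m/s.
Reaction distance = 24.0182 × 1.73 = 41.551 m.
Braking distance = v²/(2a) = 576.874 / 15.000 = 38.458 m.
Total stopping distance = 41.551 + 38.458 = 80.009 m, vs 92 m available — it stops with 92 − 80.009 = 11.991 m to spare.

Yes — it stops about 12.0 m short of the obstacle, so it never reaches it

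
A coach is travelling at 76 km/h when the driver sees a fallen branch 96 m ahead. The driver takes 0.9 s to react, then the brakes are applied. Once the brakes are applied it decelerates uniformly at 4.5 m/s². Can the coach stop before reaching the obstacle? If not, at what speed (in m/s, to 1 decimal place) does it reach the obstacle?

76 km/h ÷ 3.6 = 21.1111 m/s.
Reaction distance = 21.1111 × 0.9 = 19.000 m.
Braking distance = v²/(2a) = 445.679 / 9.000 = 49.520 m.
Total stopping distance = 19.000 + 49.520 = 68.520 m, vs 96 m available — it stops with 96 − 68.520 = 27.480 m to spare.

Yes — it stops about 27.5 m short of the obstacle, so it never reaches it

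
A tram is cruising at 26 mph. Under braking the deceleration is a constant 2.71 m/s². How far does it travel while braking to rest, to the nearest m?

26 mph × 0.44704 = 11.6230 m/s.
Braking distance = v²/(2a) = 11.6230² / (2 × 2.710) = 135.094 / 5.420 = 24.925 m.

Braking distance ≈ 25 m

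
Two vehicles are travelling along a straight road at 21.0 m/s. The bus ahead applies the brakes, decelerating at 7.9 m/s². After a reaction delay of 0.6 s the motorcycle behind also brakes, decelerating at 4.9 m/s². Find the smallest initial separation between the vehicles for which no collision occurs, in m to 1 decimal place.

Minimum gap ≈ 29.7 m

Leader travels v²/(2a_L) = 441.000 / 15.800 = 27.911 m before stopping.
Follower covers v·t_r = 21.0000 × 0.6 = 12.600 m while reacting, then v²/(2a_F) = 441.000 / 9.800 = 45.000 m while braking, for a total of 12.600 + 45.000 = 57.600 m.
Since a_F ≤ a_L and the follower starts braking later, the follower is never slower than the leader, so the closest approach is when both have stopped.
Minimum gap = 57.600 − 27.911 = 29.689 m.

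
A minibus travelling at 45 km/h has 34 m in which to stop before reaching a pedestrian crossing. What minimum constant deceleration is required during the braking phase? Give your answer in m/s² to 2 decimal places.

Required deceleration ≈ 2.30 m/s²

45 km/h ÷ 3.6 = 12.5000 m/s.
v² = 2a·d ⇒ a = v²/(2d) = 12.5000² / (2 × 34.000) = 156.250 / 68.000 = 2.2978 m/s².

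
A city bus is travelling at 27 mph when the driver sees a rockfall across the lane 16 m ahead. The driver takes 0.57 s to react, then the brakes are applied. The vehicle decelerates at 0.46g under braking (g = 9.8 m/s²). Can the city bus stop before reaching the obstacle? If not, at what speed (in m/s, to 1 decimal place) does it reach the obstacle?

27 mph × 0.44704 = 12.0701 m/s.
a = 0.46 × 9.8 = 4.508 m/s².
Reaction distance = 12.0701 × 0.57 = 6.880 m.
Braking distance needed to stop: v²/(2a) = 145.687 / 9.016 = 16.159 m, so total needed = 6.880 + 16.159 = 23.039 m > 16 m — it cannot stop.
Distance remaining when braking begins: 16 − 6.880 = 9.120 m.
v² = v₀² − 2a·d = 145.687 − 2 × 4.508 × 9.120 = 63.461 m²/s².
v = √63.461 = 7.966 m/s.

No — it strikes the obstacle at 8.0 m/s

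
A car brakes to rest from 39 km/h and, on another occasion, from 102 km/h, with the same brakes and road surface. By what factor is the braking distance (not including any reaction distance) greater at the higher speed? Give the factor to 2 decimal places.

Factor ≈ 6.84

Braking distance d = v²/(2a), so with a fixed, d ∝ v².
Factor = (102/39)² = 2.6154² = 6.8403.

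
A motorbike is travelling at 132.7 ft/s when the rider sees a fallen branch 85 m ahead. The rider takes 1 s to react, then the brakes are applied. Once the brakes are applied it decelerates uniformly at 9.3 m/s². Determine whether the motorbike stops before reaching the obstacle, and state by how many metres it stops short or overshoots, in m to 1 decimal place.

132.7 ft/s × 0.3048 = 40.4470 m/s.
Reaction distance = 40.4470 × 1 = 40.447 m.
Braking distance = v²/(2a) = 1635.960 / 18.600 = 87.955 m.
Total stopping distance = 40.447 + 87.955 = 128.402 m, vs 85 m available — it cannot stop in time and overshoots by 128.402 − 85 = 43.402 m.

No — it overshoots by 43.4 m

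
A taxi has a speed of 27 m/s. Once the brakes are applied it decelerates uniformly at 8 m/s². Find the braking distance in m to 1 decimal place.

Braking distance ≈ 45.6 m

Braking distance = v²/(2a) = 27.0000² / (2 × 8.000) = 729.000 / 16.000 = 45.562 m.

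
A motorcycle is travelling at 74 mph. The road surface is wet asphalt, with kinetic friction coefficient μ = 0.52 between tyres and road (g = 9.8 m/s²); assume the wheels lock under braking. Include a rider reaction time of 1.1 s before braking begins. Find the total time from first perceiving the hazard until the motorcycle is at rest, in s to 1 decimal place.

74 mph × 0.44704 = 33.0810 m/s.
a = μg = 0.52 × 9.8 = 5.096 m/s².
Braking time = v/a = 33.0810 / 5.096 = 6.492 s.
Total = 1.1 + 6.492 = 7.592 s.

Total time ≈ 7.6 s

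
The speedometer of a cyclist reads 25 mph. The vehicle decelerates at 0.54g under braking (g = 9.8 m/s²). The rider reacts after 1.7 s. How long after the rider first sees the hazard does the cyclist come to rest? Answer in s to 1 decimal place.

Total time ≈ 3.8 s

25 mph × 0.44704 = 11.1760 m/s.
a = 0.54 × 9.8 = 5.292 m/s².
Braking time = v/a = 11.1760 / 5.292 = 2.112 s.
Total = 1.7 + 2.112 = 3.812 s.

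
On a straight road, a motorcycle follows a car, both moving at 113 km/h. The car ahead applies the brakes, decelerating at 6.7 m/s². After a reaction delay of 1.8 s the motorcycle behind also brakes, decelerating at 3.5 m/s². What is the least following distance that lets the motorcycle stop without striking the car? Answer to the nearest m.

Minimum gap ≈ 124 m

113 km/h ÷ 3.6 = 31.3889 m/s.
Leader travels v²/(2a_L) = 985.263 / 13.400 = 73.527 m before stopping.
Follower covers v·t_r = 31.3889 × 1.8 = 56.500 m while reacting, then v²/(2a_F) = 985.263 / 7.000 = 140.752 m while braking, for a total of 56.500 + 140.752 = 197.252 m.
Since a_F ≤ a_L and the follower starts braking later, the follower is never slower than the leader, so the closest approach is when both have stopped.
Minimum gap = 197.252 − 73.527 = 123.725 m.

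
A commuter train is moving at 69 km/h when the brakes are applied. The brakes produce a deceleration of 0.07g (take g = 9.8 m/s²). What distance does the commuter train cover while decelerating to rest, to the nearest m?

69 km/h ÷ 3.6 = 19.1667 m/s.
a = 0.07 × 9.8 = 0.686 m/s².
Braking distance = v²/(2a) = 19.1667² / (2 × 0.686) = 367.362 / 1.372 = 267.757 m.

Braking distance ≈ 268 m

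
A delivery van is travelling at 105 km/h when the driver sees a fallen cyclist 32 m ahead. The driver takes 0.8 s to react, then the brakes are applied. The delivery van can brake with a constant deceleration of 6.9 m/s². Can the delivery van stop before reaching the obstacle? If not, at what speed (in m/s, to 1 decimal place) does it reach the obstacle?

105 km/h ÷ 3.6 = 29.1667 m/s.
Reaction distance = 29.1667 × 0.8 = 23.333 m.
Braking distance needed to stop: v²/(2a) = 850.696 / 13.800 = 61.645 m, so total needed = 23.333 + 61.645 = 84.978 m > 32 m — it cannot stop.
Distance remaining when braking begins: 32 − 23.333 = 8.667 m.
v² = v₀² − 2a·d = 850.696 − 2 × 6.900 × 8.667 = 731.091 m²/s².
v = √731.091 = 27.039 m/s.

No — it strikes the obstacle at 27.0 m/s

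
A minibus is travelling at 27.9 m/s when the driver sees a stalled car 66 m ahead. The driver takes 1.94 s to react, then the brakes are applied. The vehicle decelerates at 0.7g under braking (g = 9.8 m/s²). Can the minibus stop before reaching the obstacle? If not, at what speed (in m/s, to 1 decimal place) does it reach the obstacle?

No — it strikes the obstacle at 24.8 m/s

a = 0.7 × 9.8 = 6.860 m/s².
Reaction distance = 27.9000 × 1.94 = 54.126 m.
Braking distance needed to stop: v²/(2a) = 778.410 / 13.720 = 56.735 m, so total needed = 54.126 + 56.735 = 110.861 m > 66 m — it cannot stop.
Distance remaining when braking begins: 66 − 54.126 = 11.874 m.
v² = v₀² − 2a·d = 778.410 − 2 × 6.860 × 11.874 = 615.499 m²/s².
v = √615.499 = 24.809 m/s.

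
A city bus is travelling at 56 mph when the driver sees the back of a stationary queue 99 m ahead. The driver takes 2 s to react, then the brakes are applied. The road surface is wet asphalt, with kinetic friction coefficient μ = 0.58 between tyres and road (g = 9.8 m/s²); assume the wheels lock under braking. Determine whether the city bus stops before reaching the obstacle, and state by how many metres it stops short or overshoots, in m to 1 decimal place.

No — it overshoots by 6.2 m

56 mph × 0.44704 = 25.0342 m/s.
a = μg = 0.58 × 9.8 = 5.684 m/s².
Reaction distance = 25.0342 × 2 = 50.068 m.
Braking distance = v²/(2a) = 626.711 / 11.368 = 55.129 m.
Total stopping distance = 50.068 + 55.129 = 105.197 m, vs 99 m available — it cannot stop in time and overshoots by 105.197 − 99 = 6.197 m.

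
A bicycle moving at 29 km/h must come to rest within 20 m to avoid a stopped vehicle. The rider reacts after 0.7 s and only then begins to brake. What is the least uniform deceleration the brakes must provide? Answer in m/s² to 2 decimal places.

Required deceleration ≈ 2.26 m/s²

29 km/h ÷ 3.6 = 8.0556 m/s.
Distance covered during reaction = 8.0556 × 0.7 = 5.639 m.
Distance available for braking: 20 − 5.639 = 14.361 m.
v² = 2a·d ⇒ a = v²/(2d) = 8.0556² / (2 × 14.361) = 64.893 / 28.722 = 2.2593 m/s².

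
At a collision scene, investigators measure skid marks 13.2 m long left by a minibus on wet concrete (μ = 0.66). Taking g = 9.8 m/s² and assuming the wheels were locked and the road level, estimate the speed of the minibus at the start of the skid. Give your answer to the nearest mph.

Deceleration a = μg = 0.66 × 9.8 = 6.468 m/s².
v = √(2a·d) = √(2 × 6.468 × 13.2) = √170.755 = 13.0673 m/s.
= 13.0673 ÷ 0.44704 = 29.231 mph.

Initial speed ≈ 29 mph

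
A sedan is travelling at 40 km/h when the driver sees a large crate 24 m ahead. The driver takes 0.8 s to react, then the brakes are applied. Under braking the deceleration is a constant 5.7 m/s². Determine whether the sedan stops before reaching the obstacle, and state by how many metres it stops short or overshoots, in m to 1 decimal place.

40 km/h ÷ 3.6 = 11.1111 m/s.
Reaction distance = 11.1111 × 0.8 = 8.889 m.
Braking distance = v²/(2a) = 123.457 / 11.400 = 10.830 m.
Total stopping distance = 8.889 + 10.830 = 19.719 m, vs 24 m available — it stops with 24 − 19.719 = 4.281 m to spare.

Yes — it stops 4.3 m short of the obstacle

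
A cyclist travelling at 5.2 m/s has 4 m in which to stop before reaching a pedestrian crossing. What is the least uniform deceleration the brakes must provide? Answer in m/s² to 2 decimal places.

Required deceleration ≈ 3.38 m/s²

v² = 2a·d ⇒ a = v²/(2d) = 5.2000² / (2 × 4.000) = 27.040 / 8.000 = 3.3800 m/s².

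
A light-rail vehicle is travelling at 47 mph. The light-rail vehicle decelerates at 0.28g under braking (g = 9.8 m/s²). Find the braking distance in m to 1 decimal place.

Braking distance ≈ 80.4 m

47 mph × 0.44704 = 21.0109 m/s.
a = 0.28 × 9.8 = 2.744 m/s².
Braking distance = v²/(2a) = 21.0109² / (2 × 2.744) = 441.458 / 5.488 = 80.441 m.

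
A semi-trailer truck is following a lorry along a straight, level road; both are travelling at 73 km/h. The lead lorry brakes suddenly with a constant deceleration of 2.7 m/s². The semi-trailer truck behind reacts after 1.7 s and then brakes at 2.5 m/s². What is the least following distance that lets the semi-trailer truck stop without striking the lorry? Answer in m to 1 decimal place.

Minimum gap ≈ 40.6 m

73 km/h ÷ 3.6 = 20.2778 m/s.
Leader travels v²/(2a_L) = 411.189 / 5.400 = 76.146 m before stopping.
Follower covers v·t_r = 20.2778 × 1.7 = 34.472 m while reacting, then v²/(2a_F) = 411.189 / 5.000 = 82.238 m while braking, for a total of 34.472 + 82.238 = 116.710 m.
Since a_F ≤ a_L and the follower starts braking later, the follower is never slower than the leader, so the closest approach is when both have stopped.
Minimum gap = 116.710 − 76.146 = 40.564 m.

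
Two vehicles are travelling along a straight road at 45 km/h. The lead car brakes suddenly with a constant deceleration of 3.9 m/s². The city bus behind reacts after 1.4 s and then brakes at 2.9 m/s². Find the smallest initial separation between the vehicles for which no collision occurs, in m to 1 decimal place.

45 km/h ÷ 3.6 = 12.5000 m/s.
Leader travels v²/(2a_L) = 156.250 / 7.800 = 20.032 m before stopping.
Follower covers v·t_r = 12.5000 × 1.4 = 17.500 m while reacting, then v²/(2a_F) = 156.250 / 5.800 = 26.940 m while braking, for a total of 17.500 + 26.940 = 44.440 m.
Since a_F ≤ a_L and the follower starts braking later, the follower is never slower than the leader, so the closest approach is when both have stopped.
Minimum gap = 44.440 − 20.032 = 24.408 m.

Minimum gap ≈ 24.4 m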